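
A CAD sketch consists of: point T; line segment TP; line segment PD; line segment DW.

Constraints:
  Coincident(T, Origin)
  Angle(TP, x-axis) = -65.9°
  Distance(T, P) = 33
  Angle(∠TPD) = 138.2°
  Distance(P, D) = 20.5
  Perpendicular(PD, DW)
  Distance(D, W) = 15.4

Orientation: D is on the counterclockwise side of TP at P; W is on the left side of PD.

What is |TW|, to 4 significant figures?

45.58

∠TPD = 138.2°, so PD runs at -65.9° + (180° − 138.2°) = -24.10° from the x-axis; with |PD| = 20.5, D = P + 20.5·(cos -24.10°, sin -24.10°) = (32.19, -38.49). The perpendicularity gives DW at right angles to PD; with |DW| = 15.4 on the left of PD, W = D + 15.4·(0.4083, 0.9128) = (38.48, -24.44). Then |TW| = |W − T| = 45.58.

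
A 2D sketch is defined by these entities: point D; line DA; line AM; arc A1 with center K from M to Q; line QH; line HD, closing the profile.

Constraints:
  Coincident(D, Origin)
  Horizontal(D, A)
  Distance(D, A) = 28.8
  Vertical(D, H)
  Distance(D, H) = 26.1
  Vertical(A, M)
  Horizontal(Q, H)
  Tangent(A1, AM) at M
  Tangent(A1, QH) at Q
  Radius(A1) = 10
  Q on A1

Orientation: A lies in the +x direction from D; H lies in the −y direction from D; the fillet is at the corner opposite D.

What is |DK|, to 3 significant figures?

24.8

D is at the origin; DA is horizontal with |DA| = 28.8 and A on the +x side, so A = (28.8, 0.00). D and H share the same x with |DH| = 26.1 and H on the −y side, so H = (0.00, -26.1). The virtual corner opposite D is at (28.8, -26.1). Since A1 is tangent to AM there, KM ⟂ AM and the tangent condition forces KQ to be normal to QH, with radius 10.0, so the center K sits 10.0 in from both sides at K = (18.8, -16.1). Then |DK| = |K − D| = 24.8.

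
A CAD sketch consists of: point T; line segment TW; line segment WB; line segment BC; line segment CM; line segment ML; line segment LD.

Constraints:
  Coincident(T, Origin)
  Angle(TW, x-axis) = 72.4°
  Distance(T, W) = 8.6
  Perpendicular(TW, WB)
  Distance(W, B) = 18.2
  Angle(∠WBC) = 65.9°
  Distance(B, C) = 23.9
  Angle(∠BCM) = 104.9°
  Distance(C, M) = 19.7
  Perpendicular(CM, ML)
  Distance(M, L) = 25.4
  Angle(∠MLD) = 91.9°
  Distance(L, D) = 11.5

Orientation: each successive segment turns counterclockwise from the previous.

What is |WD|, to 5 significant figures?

6.6605

T is at the origin; TW runs at 72.4° with length 8.6, so W = (2.6004, 8.1974). TW is perpendicular to WB, so WB runs at 162.40°; with |WB| = 18.2, B = (-14.748, 13.701). ∠WBC = 65.9° gives BC at -83.500° from the x-axis; with |BC| = 23.9, C = (-12.042, -10.046). ∠BCM = 104.9° gives CM at -8.4000° from the x-axis; with |CM| = 19.7, M = (7.4465, -12.924). The perpendicularity gives ML at right angles to CM, so ML runs at 81.600°; with |ML| = 25.4, L = (11.157, 12.204). ∠MLD = 91.9° gives LD at 169.70° from the x-axis; with |LD| = 11.5, D = (-0.15764, 14.260). Then |WD| = |D − W| = 6.6605.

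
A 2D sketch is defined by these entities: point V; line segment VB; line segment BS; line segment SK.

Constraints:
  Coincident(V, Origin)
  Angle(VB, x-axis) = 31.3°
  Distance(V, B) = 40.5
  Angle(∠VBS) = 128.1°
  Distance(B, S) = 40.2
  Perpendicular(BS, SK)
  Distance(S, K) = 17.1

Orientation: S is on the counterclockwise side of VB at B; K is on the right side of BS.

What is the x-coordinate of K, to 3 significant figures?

56.3

V is at the origin; VB runs at 31.3° with length 40.5, so B = 40.5·(cos 31.3°, sin 31.3°) = (34.6, 21.0). ∠VBS = 128.1°, so BS runs at 31.3° + (180° − 128.1°) = 83.2° from the x-axis; with |BS| = 40.2, S = B + 40.2·(cos 83.2°, sin 83.2°) = (39.4, 61.0). BS ⟂ SK; with |SK| = 17.1 on the right of BS, K = S + 17.1·(0.993, -0.118) = (56.3, 58.9). So K.x = 56.3.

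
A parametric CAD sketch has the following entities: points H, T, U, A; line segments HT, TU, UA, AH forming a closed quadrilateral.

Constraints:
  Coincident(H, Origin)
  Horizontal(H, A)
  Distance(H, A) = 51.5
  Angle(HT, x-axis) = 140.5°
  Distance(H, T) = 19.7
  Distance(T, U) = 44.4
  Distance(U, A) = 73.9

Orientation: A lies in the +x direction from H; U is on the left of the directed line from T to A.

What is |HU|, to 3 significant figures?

53.9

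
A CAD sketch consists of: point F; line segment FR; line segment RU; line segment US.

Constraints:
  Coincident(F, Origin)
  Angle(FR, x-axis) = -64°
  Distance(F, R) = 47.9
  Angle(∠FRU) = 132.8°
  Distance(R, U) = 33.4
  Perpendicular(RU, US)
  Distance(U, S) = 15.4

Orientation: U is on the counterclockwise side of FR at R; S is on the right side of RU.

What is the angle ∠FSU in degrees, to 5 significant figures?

52.531°

∠FRU = 132.8°, so RU runs at -64.0° + (180° − 132.8°) = -16.800° from the x-axis; with |RU| = 33.4, U = R + 33.4·(cos -16.800°, sin -16.800°) = (52.972, -52.706). RU ⟂ US; with |US| = 15.4 on the right of RU, S = U + 15.4·(-0.28903, -0.95732) = (48.521, -67.449). Then cos ∠FSU = SF·SU / (|SF||SU|), giving 52.531°.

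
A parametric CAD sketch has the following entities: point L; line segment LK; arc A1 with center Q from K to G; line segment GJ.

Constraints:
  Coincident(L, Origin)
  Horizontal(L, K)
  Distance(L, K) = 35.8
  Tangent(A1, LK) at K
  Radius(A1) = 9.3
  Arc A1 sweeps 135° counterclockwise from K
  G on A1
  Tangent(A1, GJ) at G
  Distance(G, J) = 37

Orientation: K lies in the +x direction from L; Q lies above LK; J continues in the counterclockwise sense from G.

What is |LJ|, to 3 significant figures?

45.1

On A1, K sits at bearing -90° from Q; a 135° counterclockwise sweep puts G at bearing 45°, so G = Q + 9.3·(cos 45°, sin 45°) = (42.4, 15.9). Since A1 is tangent to GJ there, QG ⟂ GJ, so GJ runs along (−sin 45°, cos 45°); with |GJ| = 37.0, J = (16.2, 42.0). Then |LJ| = |J − L| = 45.1.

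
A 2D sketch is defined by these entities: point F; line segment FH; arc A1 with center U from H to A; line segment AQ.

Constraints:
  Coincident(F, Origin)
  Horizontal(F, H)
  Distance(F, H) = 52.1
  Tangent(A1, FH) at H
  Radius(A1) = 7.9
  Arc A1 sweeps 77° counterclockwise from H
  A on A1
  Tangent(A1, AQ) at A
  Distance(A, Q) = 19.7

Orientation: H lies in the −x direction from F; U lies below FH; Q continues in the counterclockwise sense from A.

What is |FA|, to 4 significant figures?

60.11

F is at the origin; F and H share the same y with |FH| = 52.1 and H on the −x side, so H = (-52.10, 0.000). The tangent condition forces UH to be normal to FH, so U = H + (0, -7.9) = (-52.10, -7.900). On A1, H sits at bearing 90° from U; a 77° counterclockwise sweep puts A at bearing 167°, so A = U + 7.9·(cos 167°, sin 167°) = (-59.80, -6.123). Then |FA| = |A − F| = 60.11.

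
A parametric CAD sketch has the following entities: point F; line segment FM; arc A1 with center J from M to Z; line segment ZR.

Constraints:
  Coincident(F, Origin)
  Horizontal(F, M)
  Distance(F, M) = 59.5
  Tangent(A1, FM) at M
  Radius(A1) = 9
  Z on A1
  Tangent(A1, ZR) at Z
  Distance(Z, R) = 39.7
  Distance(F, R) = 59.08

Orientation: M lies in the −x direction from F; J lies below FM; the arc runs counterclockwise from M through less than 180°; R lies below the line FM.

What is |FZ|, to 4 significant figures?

67.81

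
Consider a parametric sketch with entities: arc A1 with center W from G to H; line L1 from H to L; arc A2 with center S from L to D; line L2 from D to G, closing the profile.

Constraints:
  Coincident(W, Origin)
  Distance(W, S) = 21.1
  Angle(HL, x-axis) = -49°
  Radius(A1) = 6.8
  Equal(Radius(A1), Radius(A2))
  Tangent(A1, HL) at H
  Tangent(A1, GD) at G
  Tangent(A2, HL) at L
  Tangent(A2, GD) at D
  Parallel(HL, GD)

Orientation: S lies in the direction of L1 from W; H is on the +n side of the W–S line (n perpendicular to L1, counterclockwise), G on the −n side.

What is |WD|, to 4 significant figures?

22.17

The slot axis is L1's direction at -49.0°, so u = (cos -49.0°, sin -49.0°) = (0.6561, -0.7547) and n = (−sin -49.0°, cos -49.0°) = (0.7547, 0.6561). W is at the origin and S lies 21.1 along u from W, so S = 21.1·u = (13.84, -15.92). Tangency of A1 to both parallel lines with radius 6.8 puts H and G at W ± 6.8·n: H = (5.132, 4.461), G = (-5.132, -4.461). Equal radii place L and D the same way about S: L = S + 6.8·n = (18.97, -11.46), D = S − 6.8·n = (8.711, -20.39). Then |WD| = |D − W| = 22.17.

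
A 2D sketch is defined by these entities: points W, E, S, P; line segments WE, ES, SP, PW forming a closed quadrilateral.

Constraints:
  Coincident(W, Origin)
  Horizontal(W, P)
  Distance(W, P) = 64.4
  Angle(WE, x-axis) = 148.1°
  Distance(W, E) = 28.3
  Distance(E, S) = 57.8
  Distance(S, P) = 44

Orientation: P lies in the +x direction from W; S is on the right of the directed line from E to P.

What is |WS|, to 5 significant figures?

29.534

Checks: |ES| = 57.80 ✓; |SP| = 44.00 ✓.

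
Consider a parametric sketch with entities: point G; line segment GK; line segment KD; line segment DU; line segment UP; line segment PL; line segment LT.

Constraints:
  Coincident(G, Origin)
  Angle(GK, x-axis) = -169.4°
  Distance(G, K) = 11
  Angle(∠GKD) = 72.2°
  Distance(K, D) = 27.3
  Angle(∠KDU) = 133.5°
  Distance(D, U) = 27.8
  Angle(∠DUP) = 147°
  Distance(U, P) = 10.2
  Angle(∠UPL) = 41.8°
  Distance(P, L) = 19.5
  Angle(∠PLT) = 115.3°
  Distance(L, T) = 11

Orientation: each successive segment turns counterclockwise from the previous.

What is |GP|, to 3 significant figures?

49.1

G is at the origin; GK runs at -169.4° with length 11.0, so K = (-10.8, -2.02). ∠GKD = 72.2° gives KD at -61.6° from the x-axis; with |KD| = 27.3, D = (2.17, -26.0). ∠KDU = 133.5° gives DU at -15.1° from the x-axis; with |DU| = 27.8, U = (29.0, -33.3). ∠DUP = 147.0° gives UP at 17.9° from the x-axis; with |UP| = 10.2, P = (38.7, -30.1). Then |GP| = |P − G| = 49.1.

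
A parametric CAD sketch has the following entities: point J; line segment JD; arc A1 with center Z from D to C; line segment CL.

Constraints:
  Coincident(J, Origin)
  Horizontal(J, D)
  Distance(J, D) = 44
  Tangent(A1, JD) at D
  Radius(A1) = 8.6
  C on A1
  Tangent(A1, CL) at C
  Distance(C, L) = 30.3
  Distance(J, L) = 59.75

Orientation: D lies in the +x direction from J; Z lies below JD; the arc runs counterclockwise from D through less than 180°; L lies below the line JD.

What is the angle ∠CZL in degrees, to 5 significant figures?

74.155°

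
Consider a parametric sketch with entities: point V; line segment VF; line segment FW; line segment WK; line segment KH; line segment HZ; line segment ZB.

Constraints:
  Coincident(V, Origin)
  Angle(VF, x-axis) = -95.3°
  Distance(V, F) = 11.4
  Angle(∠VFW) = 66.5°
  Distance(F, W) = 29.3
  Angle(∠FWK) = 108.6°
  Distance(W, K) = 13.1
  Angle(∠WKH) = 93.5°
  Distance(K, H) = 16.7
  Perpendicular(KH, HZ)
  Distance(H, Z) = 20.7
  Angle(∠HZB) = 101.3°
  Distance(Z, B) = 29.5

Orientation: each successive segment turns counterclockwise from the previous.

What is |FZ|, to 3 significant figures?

10.2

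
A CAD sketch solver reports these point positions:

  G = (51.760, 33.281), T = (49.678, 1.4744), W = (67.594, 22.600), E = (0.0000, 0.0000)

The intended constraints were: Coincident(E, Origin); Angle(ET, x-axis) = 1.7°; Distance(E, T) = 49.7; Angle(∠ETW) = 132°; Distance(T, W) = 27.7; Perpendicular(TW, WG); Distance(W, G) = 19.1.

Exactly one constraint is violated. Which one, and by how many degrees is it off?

Perpendicular(TW, WG) — off by 6.30°.

E = (0.00, 0.00) ✓; ET at 1.700° ✓; |ET| = 49.70 ✓; ∠ETW = 132.0° ✓; |TW| = 27.70 ✓; ∠(TW, WG) = 96.30° ✗; |WG| = 19.10 ✓.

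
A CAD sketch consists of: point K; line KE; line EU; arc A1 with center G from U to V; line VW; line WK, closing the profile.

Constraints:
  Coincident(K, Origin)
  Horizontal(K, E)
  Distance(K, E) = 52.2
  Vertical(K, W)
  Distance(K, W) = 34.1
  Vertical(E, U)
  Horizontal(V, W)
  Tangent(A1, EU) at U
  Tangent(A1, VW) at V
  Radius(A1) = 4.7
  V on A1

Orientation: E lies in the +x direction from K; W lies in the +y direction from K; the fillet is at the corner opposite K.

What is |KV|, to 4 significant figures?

58.47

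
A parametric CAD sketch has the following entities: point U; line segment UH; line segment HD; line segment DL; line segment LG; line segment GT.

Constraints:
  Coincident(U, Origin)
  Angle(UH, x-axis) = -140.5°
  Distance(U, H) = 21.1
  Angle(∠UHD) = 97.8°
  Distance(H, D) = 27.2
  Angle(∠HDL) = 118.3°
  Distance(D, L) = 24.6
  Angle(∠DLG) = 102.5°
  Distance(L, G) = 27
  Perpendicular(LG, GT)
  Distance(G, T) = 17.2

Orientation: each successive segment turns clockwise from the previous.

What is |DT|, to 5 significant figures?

33.035

∠DLG = 102.5° gives LG at -1.9000° from the x-axis; with |LG| = 27.0, G = (-3.1680, 27.957). LG ⟂ GT, so GT runs at -91.900°; with |GT| = 17.2, T = (-3.7383, 10.766). Then |DT| = |T − D| = 33.035.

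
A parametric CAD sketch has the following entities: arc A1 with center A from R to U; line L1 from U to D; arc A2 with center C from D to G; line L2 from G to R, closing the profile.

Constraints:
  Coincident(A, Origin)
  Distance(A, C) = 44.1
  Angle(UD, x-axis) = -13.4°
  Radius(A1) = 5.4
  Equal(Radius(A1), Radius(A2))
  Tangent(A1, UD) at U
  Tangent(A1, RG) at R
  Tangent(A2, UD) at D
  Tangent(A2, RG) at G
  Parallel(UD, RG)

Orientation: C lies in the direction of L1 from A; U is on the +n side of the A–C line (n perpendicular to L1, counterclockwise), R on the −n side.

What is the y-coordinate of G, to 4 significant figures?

-15.47

Tangency of A1 to both parallel lines with radius 5.4 puts U and R at A ± 5.4·n: U = (1.251, 5.253), R = (-1.251, -5.253). Equal radii place D and G the same way about C: D = C + 5.4·n = (44.15, -4.967), G = C − 5.4·n = (41.65, -15.47). So G.y = -15.47.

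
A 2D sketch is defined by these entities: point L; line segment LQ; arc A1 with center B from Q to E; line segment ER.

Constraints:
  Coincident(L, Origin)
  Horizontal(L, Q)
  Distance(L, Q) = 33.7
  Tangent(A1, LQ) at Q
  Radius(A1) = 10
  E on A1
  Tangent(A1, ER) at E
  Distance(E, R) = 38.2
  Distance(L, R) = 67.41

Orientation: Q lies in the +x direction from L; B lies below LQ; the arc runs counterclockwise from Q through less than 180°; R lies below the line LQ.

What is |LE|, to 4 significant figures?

30.33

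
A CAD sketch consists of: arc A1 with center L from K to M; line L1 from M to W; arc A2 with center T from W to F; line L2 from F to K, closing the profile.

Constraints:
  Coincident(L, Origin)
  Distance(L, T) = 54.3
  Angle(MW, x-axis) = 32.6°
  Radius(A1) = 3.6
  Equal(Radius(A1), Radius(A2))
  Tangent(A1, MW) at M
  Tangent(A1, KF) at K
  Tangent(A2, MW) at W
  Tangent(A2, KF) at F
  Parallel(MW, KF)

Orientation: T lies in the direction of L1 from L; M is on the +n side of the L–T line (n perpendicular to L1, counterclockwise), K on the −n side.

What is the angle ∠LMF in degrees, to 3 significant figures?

82.4°

The slot axis is L1's direction at 32.6°, so u = (cos 32.6°, sin 32.6°) = (0.842, 0.539) and n = (−sin 32.6°, cos 32.6°) = (-0.539, 0.842). L is at the origin and T lies 54.3 along u from L, so T = 54.3·u = (45.7, 29.3). Tangency of A1 to both parallel lines with radius 3.6 puts M and K at L ± 3.6·n: M = (-1.94, 3.03), K = (1.94, -3.03). Equal radii place W and F the same way about T: W = T + 3.6·n = (43.8, 32.3), F = T − 3.6·n = (47.7, 26.2). Then cos ∠LMF = ML·MF / (|ML||MF|), giving 82.4°.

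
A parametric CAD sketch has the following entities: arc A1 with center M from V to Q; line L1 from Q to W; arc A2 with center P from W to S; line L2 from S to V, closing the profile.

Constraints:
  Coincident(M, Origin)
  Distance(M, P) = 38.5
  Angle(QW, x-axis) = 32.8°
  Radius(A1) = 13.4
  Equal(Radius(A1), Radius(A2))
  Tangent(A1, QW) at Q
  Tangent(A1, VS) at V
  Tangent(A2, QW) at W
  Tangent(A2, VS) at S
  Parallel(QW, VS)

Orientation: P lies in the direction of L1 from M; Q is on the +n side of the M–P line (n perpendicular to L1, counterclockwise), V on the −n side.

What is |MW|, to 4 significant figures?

40.77

The slot axis is L1's direction at 32.8°, so u = (cos 32.8°, sin 32.8°) = (0.8406, 0.5417) and n = (−sin 32.8°, cos 32.8°) = (-0.5417, 0.8406). M is at the origin and P lies 38.5 along u from M, so P = 38.5·u = (32.36, 20.86). Tangency of A1 to both parallel lines with radius 13.4 puts Q and V at M ± 13.4·n: Q = (-7.259, 11.26), V = (7.259, -11.26). Equal radii place W and S the same way about P: W = P + 13.4·n = (25.10, 32.12), S = P − 13.4·n = (39.62, 9.592). Then |MW| = |W − M| = 40.77.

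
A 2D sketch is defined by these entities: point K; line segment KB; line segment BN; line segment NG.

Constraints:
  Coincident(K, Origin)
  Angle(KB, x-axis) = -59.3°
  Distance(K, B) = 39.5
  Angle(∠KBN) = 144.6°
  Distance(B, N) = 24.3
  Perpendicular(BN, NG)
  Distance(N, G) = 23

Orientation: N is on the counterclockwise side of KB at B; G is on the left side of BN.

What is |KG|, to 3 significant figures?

56.5

K is at the origin; KB runs at -59.3° with length 39.5, so B = 39.5·(cos -59.3°, sin -59.3°) = (20.2, -34.0). ∠KBN = 144.6°, so BN runs at -59.3° + (180° − 144.6°) = -23.9° from the x-axis; with |BN| = 24.3, N = B + 24.3·(cos -23.9°, sin -23.9°) = (42.4, -43.8). BN is perpendicular to NG; with |NG| = 23.0 on the left of BN, G = N + 23.0·(0.405, 0.914) = (51.7, -22.8). Then |KG| = |G − K| = 56.5.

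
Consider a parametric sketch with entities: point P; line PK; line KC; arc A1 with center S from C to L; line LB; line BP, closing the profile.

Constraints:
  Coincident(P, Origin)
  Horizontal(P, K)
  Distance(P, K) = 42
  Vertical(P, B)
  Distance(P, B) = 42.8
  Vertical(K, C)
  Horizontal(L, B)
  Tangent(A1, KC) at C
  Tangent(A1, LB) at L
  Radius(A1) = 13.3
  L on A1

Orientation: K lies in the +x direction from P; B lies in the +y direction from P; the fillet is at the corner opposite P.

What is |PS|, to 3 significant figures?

41.2

P is at the origin; PK is horizontal with |PK| = 42.0 and K on the +x side, so K = (42.0, 0.00). PB is vertical with |PB| = 42.8 and B on the +y side, so B = (0.00, 42.8). The virtual corner opposite P is at (42.0, 42.8). Since A1 is tangent to KC there, SC ⟂ KC and A1 meets LB tangentially, so SL is at right angles to LB, with radius 13.3, so the center S sits 13.3 in from both sides at S = (28.7, 29.5). Then |PS| = |S − P| = 41.2.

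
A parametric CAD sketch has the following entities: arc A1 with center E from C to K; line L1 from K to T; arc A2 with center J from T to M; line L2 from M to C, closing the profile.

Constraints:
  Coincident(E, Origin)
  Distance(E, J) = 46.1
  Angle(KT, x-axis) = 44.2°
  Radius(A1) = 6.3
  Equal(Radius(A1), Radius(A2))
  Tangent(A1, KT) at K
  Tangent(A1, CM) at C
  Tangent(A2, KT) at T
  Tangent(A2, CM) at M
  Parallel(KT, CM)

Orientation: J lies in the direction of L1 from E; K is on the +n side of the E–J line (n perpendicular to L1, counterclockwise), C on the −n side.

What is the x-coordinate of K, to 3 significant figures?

-4.39

The slot axis is L1's direction at 44.2°, so u = (cos 44.2°, sin 44.2°) = (0.717, 0.697) and n = (−sin 44.2°, cos 44.2°) = (-0.697, 0.717). E is at the origin and J lies 46.1 along u from E, so J = 46.1·u = (33.0, 32.1). Tangency of A1 to both parallel lines with radius 6.3 puts K and C at E ± 6.3·n: K = (-4.39, 4.52), C = (4.39, -4.52). So K.x = -4.39.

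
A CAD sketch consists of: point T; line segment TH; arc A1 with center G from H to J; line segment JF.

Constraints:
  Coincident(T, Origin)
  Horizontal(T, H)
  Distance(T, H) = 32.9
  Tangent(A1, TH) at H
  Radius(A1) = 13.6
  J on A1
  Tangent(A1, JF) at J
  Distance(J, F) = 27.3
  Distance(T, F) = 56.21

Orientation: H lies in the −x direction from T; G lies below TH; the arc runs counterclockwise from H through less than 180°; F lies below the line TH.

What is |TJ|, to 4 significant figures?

49.20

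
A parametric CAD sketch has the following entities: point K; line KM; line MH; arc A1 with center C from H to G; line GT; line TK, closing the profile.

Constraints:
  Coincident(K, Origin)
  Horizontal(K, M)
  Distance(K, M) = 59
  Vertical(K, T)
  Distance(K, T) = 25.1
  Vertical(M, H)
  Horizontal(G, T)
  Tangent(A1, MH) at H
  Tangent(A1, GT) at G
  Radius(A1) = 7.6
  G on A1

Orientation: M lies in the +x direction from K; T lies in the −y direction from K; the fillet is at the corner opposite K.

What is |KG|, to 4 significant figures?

57.20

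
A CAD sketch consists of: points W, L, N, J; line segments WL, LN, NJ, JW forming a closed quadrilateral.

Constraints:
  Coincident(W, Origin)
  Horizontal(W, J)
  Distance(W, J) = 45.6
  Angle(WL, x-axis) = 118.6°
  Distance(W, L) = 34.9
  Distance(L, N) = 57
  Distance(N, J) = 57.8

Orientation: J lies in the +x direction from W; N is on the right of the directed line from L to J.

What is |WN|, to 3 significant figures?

26.2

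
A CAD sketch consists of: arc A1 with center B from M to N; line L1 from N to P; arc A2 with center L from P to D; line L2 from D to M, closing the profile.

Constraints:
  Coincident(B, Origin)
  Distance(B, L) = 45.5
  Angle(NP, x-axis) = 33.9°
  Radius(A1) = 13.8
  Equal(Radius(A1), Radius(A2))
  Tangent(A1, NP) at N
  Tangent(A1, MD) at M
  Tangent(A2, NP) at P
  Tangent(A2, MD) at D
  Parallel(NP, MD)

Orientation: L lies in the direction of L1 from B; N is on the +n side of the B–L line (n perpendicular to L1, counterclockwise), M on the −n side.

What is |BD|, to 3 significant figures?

47.5

Tangency of A1 to both parallel lines with radius 13.8 puts N and M at B ± 13.8·n: N = (-7.70, 11.5), M = (7.70, -11.5). Equal radii place P and D the same way about L: P = L + 13.8·n = (30.1, 36.8), D = L − 13.8·n = (45.5, 13.9). Then |BD| = |D − B| = 47.5.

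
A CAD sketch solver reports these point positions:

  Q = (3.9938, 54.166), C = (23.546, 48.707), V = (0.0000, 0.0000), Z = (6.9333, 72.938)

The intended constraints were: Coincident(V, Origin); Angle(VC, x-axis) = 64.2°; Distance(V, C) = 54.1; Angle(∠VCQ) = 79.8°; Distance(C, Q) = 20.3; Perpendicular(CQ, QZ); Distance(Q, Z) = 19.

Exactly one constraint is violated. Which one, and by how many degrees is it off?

Perpendicular(CQ, QZ) — off by 6.70°.

V = (0.00, 0.00) ✓; VC at 64.20° ✓; |VC| = 54.10 ✓; ∠VCQ = 79.80° ✓; |CQ| = 20.30 ✓; ∠(CQ, QZ) = 83.30° ✗; |QZ| = 19.00 ✓.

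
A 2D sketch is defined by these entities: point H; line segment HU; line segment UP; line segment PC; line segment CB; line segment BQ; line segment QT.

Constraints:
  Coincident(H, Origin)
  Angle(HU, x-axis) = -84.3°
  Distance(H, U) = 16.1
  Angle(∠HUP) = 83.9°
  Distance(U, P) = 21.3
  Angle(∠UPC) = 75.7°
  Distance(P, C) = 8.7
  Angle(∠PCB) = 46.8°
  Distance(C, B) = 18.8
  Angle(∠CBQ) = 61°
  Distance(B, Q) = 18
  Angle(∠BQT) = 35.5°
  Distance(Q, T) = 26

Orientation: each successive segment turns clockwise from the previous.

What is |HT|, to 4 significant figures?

9.632

∠CBQ = 61.0° gives BQ at -176.9° from the x-axis; with |BQ| = 18.0, Q = (-25.48, -24.36). ∠BQT = 35.5° gives QT at 38.60° from the x-axis; with |QT| = 26.0, T = (-5.157, -8.135). Then |HT| = |T − H| = 9.632.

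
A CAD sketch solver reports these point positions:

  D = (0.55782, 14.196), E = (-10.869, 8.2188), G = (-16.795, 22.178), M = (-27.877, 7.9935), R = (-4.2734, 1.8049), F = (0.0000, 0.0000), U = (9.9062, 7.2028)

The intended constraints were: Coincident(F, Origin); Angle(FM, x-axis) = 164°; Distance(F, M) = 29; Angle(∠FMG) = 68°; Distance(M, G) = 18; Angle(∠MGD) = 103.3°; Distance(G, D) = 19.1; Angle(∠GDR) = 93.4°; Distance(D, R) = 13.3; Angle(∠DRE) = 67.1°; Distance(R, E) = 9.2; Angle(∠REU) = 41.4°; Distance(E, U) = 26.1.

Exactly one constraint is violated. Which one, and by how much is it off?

Distance(E, U) = 26.1 — off by 5.30.

F = (0.00, 0.00) ✓; FM at 164.0° ✓; |FM| = 29.00 ✓; ∠FMG = 68.00° ✓; |MG| = 18.00 ✓; ∠MGD = 103.3° ✓; |GD| = 19.10 ✓; ∠GDR = 93.40° ✓; |DR| = 13.30 ✓; ∠DRE = 67.10° ✓; |RE| = 9.200 ✓; ∠REU = 41.40° ✓; |EU| = 20.80 ✗.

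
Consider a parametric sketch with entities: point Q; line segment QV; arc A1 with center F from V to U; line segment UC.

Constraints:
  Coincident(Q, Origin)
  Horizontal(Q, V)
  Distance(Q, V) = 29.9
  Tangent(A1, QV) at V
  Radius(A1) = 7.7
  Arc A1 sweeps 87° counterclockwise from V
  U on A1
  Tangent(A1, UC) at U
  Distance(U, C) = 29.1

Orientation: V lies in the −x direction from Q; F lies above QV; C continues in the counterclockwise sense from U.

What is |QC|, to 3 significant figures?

41.8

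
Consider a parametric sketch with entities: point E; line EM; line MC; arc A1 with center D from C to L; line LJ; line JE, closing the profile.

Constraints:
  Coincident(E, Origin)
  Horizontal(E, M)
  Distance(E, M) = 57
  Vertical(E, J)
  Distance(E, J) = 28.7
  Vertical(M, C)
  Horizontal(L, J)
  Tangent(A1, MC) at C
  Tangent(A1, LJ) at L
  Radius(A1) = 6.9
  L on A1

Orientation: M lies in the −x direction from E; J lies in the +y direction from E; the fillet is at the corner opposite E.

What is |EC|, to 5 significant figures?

61.027

E is at the origin; E and M share the same y with |EM| = 57.0 and M on the −x side, so M = (-57.000, 0.0000). E and J share the same x with |EJ| = 28.7 and J on the +y side, so J = (0.0000, 28.700). The virtual corner opposite E is at (-57.000, 28.700). Since A1 is tangent to MC there, DC ⟂ MC and A1 meets LJ tangentially, so DL is at right angles to LJ, with radius 6.9, so the center D sits 6.9 in from both sides at D = (-50.100, 21.800). That places the tangent points at C = (-57.000, 21.800) on MC and L = (-50.100, 28.700) on LJ. Then |EC| = |C − E| = 61.027.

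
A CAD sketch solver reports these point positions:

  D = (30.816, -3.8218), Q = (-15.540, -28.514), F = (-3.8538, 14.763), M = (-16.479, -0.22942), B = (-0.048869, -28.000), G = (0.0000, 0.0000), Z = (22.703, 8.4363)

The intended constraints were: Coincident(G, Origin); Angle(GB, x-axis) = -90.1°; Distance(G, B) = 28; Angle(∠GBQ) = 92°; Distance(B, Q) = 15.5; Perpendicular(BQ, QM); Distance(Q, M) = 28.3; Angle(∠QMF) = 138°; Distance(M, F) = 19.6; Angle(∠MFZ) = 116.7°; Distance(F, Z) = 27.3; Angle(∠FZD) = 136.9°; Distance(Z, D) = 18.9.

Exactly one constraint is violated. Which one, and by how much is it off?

Distance(Z, D) = 18.9 — off by 4.20.

G = (0.00, 0.00) ✓; GB at -90.10° ✓; |GB| = 28.00 ✓; ∠GBQ = 92.00° ✓; |BQ| = 15.50 ✓; ∠(BQ, QM) = 90.00° ✓; |QM| = 28.30 ✓; ∠QMF = 138.0° ✓; |MF| = 19.60 ✓; ∠MFZ = 116.7° ✓; |FZ| = 27.30 ✓; ∠FZD = 136.9° ✓; |ZD| = 14.70 ✗.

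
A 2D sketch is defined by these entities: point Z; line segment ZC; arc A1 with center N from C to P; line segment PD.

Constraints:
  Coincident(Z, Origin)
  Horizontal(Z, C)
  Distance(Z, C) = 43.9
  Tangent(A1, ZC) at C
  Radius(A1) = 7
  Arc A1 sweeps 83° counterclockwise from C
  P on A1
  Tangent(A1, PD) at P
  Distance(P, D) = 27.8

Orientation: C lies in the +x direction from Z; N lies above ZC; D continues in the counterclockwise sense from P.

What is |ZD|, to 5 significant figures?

63.874

Z is at the origin; ZC is horizontal with |ZC| = 43.9 and C on the +x side, so C = (43.900, 0.0000). Tangency of A1 to ZC means the radius NC is perpendicular to ZC, so N = C + (0, 7) = (43.900, 7.0000). On A1, C sits at bearing -90° from N; an 83° counterclockwise sweep puts P at bearing -7°, so P = N + 7.0·(cos -7°, sin -7°) = (50.848, 6.1469). Tangency of A1 to PD means the radius NP is perpendicular to PD, so PD runs along (−sin -7°, cos -7°); with |PD| = 27.8, D = (54.236, 33.740). Then |ZD| = |D − Z| = 63.874.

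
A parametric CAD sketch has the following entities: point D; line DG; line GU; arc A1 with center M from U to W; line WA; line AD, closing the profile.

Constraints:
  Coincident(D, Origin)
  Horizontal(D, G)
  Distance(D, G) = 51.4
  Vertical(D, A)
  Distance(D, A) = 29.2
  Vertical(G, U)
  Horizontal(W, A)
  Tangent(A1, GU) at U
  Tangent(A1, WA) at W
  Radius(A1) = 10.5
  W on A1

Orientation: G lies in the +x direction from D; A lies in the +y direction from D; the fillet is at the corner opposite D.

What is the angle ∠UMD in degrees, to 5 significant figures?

155.43°

The virtual corner opposite D is at (51.400, 29.200). The tangent condition forces MU to be normal to GU and A1 meets WA tangentially, so MW is at right angles to WA, with radius 10.5, so the center M sits 10.5 in from both sides at M = (40.900, 18.700). That places the tangent points at U = (51.400, 18.700) on GU and W = (40.900, 29.200) on WA. Then cos ∠UMD = MU·MD / (|MU||MD|), giving 155.43°.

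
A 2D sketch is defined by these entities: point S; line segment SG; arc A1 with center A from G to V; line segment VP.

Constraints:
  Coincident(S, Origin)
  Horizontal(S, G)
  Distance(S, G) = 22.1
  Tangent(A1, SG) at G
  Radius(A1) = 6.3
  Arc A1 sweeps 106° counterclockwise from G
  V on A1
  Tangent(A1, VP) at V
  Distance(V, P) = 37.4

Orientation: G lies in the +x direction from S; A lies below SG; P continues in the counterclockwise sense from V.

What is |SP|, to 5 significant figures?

51.278

S is at the origin; S and G share the same y with |SG| = 22.1 and G on the +x side, so G = (22.100, 0.0000). Since A1 is tangent to SG there, AG ⟂ SG, so A = G + (0, -6.3) = (22.100, -6.3000). On A1, G sits at bearing 90° from A; a 106° counterclockwise sweep puts V at bearing 196°, so V = A + 6.3·(cos 196°, sin 196°) = (16.044, -8.0365). A1 meets VP tangentially, so AV is at right angles to VP, so VP runs along (−sin 196°, cos 196°); with |VP| = 37.4, P = (26.353, -43.988). Then |SP| = |P − S| = 51.278.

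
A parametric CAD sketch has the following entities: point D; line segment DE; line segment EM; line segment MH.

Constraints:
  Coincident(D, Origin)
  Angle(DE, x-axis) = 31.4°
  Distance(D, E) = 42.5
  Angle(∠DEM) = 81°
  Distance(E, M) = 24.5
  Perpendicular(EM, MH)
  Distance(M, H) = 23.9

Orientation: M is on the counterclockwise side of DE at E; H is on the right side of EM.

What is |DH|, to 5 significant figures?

68.253

D is at the origin; DE runs at 31.4° with length 42.5, so E = 42.5·(cos 31.4°, sin 31.4°) = (36.276, 22.143). ∠DEM = 81.0°, so EM runs at 31.4° + (180° − 81.0°) = 130.40° from the x-axis; with |EM| = 24.5, M = E + 24.5·(cos 130.40°, sin 130.40°) = (20.397, 40.801). EM ⟂ MH; with |MH| = 23.9 on the right of EM, H = M + 23.9·(0.76154, 0.64812) = (38.598, 56.291). Then |DH| = |H − D| = 68.253.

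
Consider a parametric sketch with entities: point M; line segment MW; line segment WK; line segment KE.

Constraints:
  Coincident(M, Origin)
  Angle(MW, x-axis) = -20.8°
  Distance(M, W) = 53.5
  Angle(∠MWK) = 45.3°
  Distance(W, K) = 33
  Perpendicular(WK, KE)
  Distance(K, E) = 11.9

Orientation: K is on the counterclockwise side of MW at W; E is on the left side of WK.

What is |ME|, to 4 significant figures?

26.54

M is at the origin; MW runs at -20.8° with length 53.5, so W = 53.5·(cos -20.8°, sin -20.8°) = (50.01, -19.00). ∠MWK = 45.3°, so WK runs at -20.8° + (180° − 45.3°) = 113.9° from the x-axis; with |WK| = 33.0, K = W + 33.0·(cos 113.9°, sin 113.9°) = (36.64, 11.17). The perpendicularity gives KE at right angles to WK; with |KE| = 11.9 on the left of WK, E = K + 11.9·(-0.9143, -0.4051) = (25.76, 6.351). Then |ME| = |E − M| = 26.54.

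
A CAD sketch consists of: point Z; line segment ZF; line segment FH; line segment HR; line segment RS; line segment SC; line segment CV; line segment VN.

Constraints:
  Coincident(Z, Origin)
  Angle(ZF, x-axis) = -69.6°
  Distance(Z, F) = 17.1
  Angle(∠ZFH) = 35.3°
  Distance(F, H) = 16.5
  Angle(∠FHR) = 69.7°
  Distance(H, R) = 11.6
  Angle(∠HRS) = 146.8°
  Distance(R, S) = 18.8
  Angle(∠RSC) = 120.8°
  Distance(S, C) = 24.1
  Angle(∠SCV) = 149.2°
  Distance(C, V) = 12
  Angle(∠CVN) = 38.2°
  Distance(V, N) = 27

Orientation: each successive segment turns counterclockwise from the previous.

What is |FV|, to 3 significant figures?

32.2

∠RSC = 120.8° gives SC at -82.2° from the x-axis; with |SC| = 24.1, C = (-12.8, -36.8). ∠SCV = 149.2° gives CV at -51.4° from the x-axis; with |CV| = 12.0, V = (-5.28, -46.2). Then |FV| = |V − F| = 32.2.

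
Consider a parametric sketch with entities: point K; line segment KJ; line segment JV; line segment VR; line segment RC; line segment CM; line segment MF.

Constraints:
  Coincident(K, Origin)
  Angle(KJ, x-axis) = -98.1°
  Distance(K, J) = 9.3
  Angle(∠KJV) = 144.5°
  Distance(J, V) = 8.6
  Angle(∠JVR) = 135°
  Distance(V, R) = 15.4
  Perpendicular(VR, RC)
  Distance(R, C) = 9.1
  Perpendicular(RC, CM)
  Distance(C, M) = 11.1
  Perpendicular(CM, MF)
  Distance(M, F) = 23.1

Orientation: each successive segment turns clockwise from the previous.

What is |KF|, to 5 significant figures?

31.587

K is at the origin; KJ runs at -98.1° with length 9.3, so J = (-1.3104, -9.2072). ∠KJV = 144.5° gives JV at -133.60° from the x-axis; with |JV| = 8.6, V = (-7.2411, -15.435). ∠JVR = 135.0° gives VR at -178.60° from the x-axis; with |VR| = 15.4, R = (-22.637, -15.811). VR is perpendicular to RC, so RC runs at 91.400°; with |RC| = 9.1, C = (-22.859, -6.7141). RC is perpendicular to CM, so CM runs at 1.4000°; with |CM| = 11.1, M = (-11.762, -6.4429). The perpendicularity gives MF at right angles to CM, so MF runs at -88.600°; with |MF| = 23.1, F = (-11.198, -29.536). Then |KF| = |F − K| = 31.587.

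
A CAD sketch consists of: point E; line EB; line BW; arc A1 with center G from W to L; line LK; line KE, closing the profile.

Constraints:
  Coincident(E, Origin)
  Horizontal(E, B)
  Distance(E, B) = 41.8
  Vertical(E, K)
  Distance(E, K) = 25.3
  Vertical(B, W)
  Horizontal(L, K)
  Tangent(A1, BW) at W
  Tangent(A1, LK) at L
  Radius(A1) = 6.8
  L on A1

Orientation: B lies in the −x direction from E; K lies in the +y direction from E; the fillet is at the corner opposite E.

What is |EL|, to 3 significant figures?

43.2

E is at the origin; E and B share the same y with |EB| = 41.8 and B on the −x side, so B = (-41.8, 0.00). EK is vertical with |EK| = 25.3 and K on the +y side, so K = (0.00, 25.3). The virtual corner opposite E is at (-41.8, 25.3). The tangent condition forces GW to be normal to BW and since A1 is tangent to LK there, GL ⟂ LK, with radius 6.8, so the center G sits 6.8 in from both sides at G = (-35.0, 18.5). That places the tangent points at W = (-41.8, 18.5) on BW and L = (-35.0, 25.3) on LK. Then |EL| = |L − E| = 43.2.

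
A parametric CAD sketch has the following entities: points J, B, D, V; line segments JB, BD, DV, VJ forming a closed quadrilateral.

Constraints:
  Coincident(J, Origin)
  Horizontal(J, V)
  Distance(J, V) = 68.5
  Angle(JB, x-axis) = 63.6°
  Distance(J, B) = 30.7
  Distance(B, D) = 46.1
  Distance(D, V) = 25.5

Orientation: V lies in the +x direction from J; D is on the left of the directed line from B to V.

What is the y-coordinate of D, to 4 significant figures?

23.90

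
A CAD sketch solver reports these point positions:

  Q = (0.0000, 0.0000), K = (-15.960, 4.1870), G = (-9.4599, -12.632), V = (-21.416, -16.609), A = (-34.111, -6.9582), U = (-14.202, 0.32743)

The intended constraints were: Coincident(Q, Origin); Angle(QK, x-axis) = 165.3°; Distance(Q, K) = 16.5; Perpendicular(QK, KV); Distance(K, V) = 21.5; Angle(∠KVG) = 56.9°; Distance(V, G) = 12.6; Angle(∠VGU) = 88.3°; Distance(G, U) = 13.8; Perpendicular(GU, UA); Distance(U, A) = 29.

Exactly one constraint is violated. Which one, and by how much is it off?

Distance(U, A) = 29 — off by 7.80.

Q = (0.00, 0.00) ✓; QK at 165.3° ✓; |QK| = 16.50 ✓; ∠(QK, KV) = 90.00° ✓; |KV| = 21.50 ✓; ∠KVG = 56.90° ✓; |VG| = 12.60 ✓; ∠VGU = 88.30° ✓; |GU| = 13.80 ✓; ∠(GU, UA) = 90.00° ✓; |UA| = 21.20 ✗.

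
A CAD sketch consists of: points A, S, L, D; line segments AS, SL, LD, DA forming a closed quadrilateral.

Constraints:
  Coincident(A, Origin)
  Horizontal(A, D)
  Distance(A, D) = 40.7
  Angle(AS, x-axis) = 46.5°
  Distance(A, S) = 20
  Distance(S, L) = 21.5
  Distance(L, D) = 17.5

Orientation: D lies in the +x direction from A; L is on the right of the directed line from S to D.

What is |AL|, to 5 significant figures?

24.216

A is at the origin; AD is horizontal with |AD| = 40.7 and D in +x, so D = (40.7, 0). AS runs at 46.5° with |AS| = 20.0, so S = (13.767, 14.507). L is determined by |SL| = 21.5 and |LD| = 17.5 together: it lies at the intersection of circle(S, 21.5) and circle(D, 17.5). With |SD| = 30.592, the foot of the radical line on SD is 17.846 from S and the perpendicular offset is √(21.5² − 17.846²) = 11.991. Taking the right-of-SD solution: L = (23.792, -4.5124).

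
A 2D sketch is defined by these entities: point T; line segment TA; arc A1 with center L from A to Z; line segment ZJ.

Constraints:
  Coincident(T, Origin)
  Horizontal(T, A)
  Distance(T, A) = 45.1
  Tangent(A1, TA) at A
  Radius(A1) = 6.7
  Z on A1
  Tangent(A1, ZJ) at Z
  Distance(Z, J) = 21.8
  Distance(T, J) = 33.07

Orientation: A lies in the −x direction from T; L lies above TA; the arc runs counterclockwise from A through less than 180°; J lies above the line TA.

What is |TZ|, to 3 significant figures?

39.9

Checks: |LZ| = 6.700 ✓; ∠(LZ, ZJ) = 90.00° ✓; |ZJ| = 21.80 ✓; |TJ| = 33.07 ✓.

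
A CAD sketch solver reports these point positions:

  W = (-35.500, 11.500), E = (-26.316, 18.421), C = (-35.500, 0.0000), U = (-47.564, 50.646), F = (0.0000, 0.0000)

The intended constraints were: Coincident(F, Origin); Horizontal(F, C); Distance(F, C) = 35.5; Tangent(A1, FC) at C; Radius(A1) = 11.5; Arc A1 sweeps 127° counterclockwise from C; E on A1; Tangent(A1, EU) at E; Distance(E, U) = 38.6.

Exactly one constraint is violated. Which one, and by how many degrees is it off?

Tangent(A1, EU) at E — off by 3.60°.

F = (0.00, 0.00) ✓; F.y = 0.00, C.y = 0.00 ✓; |FC| = 35.50 ✓; ∠(WC, CF) = 90.00° ✓; |WC| = 11.50 ✓; bearing(W→E) − bearing(W→C) = 127.0° ✓; |WE| = 11.50 ✓; ∠(WE, EU) = 93.60° ✗; |EU| = 38.60 ✓.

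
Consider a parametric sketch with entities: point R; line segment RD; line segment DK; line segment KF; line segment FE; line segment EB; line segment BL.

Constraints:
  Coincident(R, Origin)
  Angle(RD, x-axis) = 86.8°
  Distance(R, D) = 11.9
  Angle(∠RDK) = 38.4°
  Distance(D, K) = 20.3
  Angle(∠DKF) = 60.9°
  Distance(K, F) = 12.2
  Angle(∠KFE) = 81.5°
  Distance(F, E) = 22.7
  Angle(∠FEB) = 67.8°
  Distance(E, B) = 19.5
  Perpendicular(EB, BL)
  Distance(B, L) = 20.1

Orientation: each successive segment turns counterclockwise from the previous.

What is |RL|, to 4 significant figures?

14.34

R is at the origin; RD runs at 86.8° with length 11.9, so D = (0.6643, 11.88). ∠RDK = 38.4° gives DK at -131.6° from the x-axis; with |DK| = 20.3, K = (-12.81, -3.299). ∠DKF = 60.9° gives KF at -12.50° from the x-axis; with |KF| = 12.2, F = (-0.9026, -5.939). ∠KFE = 81.5° gives FE at 86.00° from the x-axis; with |FE| = 22.7, E = (0.6809, 16.71). ∠FEB = 67.8° gives EB at -161.8° from the x-axis; with |EB| = 19.5, B = (-17.84, 10.61). The perpendicularity gives BL at right angles to EB, so BL runs at -71.80°; with |BL| = 20.1, L = (-11.57, -8.480). Then |RL| = |L − R| = 14.34.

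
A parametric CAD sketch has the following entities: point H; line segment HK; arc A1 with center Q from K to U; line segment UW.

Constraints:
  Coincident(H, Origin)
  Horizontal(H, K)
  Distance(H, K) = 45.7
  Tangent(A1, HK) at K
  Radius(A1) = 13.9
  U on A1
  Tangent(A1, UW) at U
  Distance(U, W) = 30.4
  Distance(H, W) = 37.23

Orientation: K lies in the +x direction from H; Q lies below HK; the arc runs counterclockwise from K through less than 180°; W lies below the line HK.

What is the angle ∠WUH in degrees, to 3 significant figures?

69.7°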